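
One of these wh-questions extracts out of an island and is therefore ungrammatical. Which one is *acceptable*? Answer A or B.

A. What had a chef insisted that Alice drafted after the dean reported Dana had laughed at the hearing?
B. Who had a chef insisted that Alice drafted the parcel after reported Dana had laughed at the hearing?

A

In B, the wh-phrase is extracted from inside an adjunct island (introduced by "after"), which blocks movement.
In A, the extraction path crosses only that-complement boundaries, which are transparent.
So A is grammatical.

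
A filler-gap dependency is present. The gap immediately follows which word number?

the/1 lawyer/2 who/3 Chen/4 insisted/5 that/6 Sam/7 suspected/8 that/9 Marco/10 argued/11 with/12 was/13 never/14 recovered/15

The displaced element is "the lawyer" (word 2).
It is linked across 2 clause boundaries (that → that).
It functions as the object of the preposition "with" of "argued", so the gap sits immediately after word 12 ("with").
Base order: Chen insisted that Sam suspected that Marco argued with the lawyer.

12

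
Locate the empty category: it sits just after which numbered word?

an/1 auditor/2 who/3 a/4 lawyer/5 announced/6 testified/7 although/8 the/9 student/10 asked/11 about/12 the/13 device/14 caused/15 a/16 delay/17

6

The displaced element is "an auditor" (word 2).
It is linked across 1 clause boundary (Ø).
It functions as the subject of "testified", so the gap sits immediately after word 6 ("announced").
Base order: A lawyer announced that an auditor testified although the student asked about the device.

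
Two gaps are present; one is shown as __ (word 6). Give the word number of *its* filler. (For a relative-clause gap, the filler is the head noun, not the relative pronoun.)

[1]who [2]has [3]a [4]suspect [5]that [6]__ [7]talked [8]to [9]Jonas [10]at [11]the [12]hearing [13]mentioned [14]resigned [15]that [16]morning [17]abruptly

4

The marked gap is inside the relative clause, the subject of "talked".
Its filler is the head noun "suspect" (via "that"), at word 4.
(The other dependency links word 1 to a gap after word 13.)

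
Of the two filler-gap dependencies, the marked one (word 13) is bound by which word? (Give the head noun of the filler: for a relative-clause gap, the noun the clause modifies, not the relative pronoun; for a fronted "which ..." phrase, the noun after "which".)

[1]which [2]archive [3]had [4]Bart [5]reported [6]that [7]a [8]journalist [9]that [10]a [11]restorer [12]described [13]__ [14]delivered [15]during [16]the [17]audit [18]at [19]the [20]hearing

The marked gap is inside the relative clause, the direct object of "described".
Its filler is the head noun "journalist" (via "that"), at word 8.
(The other dependency links word 2 to a gap after word 14.)

8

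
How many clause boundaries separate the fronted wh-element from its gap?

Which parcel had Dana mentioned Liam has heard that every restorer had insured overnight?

2

"which parcel" is extracted from the object of "insured".
Boundaries crossed, outermost first: [Ø], [that] — 2 in total.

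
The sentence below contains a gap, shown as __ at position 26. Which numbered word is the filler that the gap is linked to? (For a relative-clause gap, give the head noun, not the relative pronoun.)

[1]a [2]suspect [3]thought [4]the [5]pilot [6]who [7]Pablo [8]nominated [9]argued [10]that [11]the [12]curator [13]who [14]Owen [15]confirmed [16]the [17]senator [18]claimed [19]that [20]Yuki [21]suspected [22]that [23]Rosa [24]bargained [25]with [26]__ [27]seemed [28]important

The gap at 26 is the prepositional object of "bargained", inside a relative clause.
The relative pronoun is "who" (word 13); it is bound by the head noun immediately before it.
Its filler is the head noun "curator", at word 12.

12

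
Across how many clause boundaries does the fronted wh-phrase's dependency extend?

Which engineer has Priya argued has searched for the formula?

1

"which engineer" is extracted from the subject of "searched".
Boundaries crossed, outermost first: [Ø] — 1 in total.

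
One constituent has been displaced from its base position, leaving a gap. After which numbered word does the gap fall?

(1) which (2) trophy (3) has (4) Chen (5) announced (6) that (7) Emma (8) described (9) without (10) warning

The displaced element is "which trophy" (word 2).
It is linked across 1 clause boundary (that).
It functions as the direct object of "described", so the gap sits immediately after word 8 ("described").
Base order: Chen has announced that Emma described which trophy without warning.

8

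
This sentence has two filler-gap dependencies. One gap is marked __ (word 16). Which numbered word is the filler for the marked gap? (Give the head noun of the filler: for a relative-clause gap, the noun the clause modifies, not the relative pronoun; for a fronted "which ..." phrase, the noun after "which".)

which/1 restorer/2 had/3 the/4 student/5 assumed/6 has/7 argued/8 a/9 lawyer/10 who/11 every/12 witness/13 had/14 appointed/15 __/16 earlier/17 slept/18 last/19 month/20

The marked gap is inside the relative clause, the direct object of "appointed".
Its filler is the head noun "lawyer" (via "who"), at word 10.
(The other dependency links word 2 to a gap after word 6.)

10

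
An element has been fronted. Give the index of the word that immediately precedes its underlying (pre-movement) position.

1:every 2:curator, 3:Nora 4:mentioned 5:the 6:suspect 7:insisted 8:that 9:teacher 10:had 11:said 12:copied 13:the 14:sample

The displaced element is "every curator" (word 2).
It is linked across 3 clause boundaries (Ø → Ø → Ø).
It functions as the subject of "copied", so the gap sits immediately after word 11 ("said").
Base order: Nora mentioned the suspect insisted that teacher had said every curator copied the sample.

11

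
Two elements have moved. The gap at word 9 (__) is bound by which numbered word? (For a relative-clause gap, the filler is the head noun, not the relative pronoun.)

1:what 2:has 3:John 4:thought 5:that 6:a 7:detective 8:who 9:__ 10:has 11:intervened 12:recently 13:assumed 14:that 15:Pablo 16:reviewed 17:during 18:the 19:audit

7

The marked gap is inside the relative clause, the subject of "intervened".
Its filler is the head noun "detective" (via "who"), at word 7.
(The other dependency links word 1 to a gap after word 16.)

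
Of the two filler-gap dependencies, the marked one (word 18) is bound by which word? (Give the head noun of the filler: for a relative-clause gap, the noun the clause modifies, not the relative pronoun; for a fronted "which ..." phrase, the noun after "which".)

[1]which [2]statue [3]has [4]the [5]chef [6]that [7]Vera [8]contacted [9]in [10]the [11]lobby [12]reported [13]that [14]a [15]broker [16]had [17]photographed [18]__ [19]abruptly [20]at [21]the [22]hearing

2

The marked gap is the direct object of "photographed".
Its filler is the fronted wh-phrase "which statue", at word 2.
(The other dependency links word 5 to a gap after word 8.)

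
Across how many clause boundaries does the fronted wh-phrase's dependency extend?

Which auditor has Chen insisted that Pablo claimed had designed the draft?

"which auditor" is extracted from the subject of "designed".
Boundaries crossed, outermost first: [that], [Ø] — 2 in total.

2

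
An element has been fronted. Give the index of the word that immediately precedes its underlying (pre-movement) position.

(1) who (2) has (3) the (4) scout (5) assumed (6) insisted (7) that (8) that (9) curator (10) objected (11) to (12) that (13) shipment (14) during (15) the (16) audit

5

The displaced element is "who" (word 1).
It is linked across 1 clause boundary (Ø).
It functions as the subject of "insisted", so the gap sits immediately after word 5 ("assumed").
Base order: The scout has assumed that who insisted that that curator objected to that shipment during the audit.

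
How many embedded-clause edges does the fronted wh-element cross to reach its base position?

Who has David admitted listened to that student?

1

"who" is extracted from the subject of "listened".
Boundaries crossed, outermost first: [Ø] — 1 in total.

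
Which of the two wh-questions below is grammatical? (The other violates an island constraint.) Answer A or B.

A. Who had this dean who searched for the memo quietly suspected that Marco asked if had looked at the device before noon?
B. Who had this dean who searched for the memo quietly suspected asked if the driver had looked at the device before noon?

B

In A, the wh-phrase is extracted from inside a wh-island (introduced by "if"), which blocks movement.
In B, the extraction path crosses only that-complement boundaries, which are transparent.
So B is grammatical.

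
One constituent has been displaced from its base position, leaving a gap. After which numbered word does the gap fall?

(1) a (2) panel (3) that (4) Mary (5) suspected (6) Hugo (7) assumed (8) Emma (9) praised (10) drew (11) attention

The displaced element is "a panel" (word 2).
It is linked across 2 clause boundaries (Ø → Ø).
It functions as the direct object of "praised", so the gap sits immediately after word 9 ("praised").
Base order: Mary suspected Hugo assumed Emma praised a panel.

9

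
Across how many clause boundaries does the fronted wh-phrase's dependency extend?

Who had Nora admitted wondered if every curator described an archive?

"who" is extracted from the subject of "wondered".
Boundaries crossed, outermost first: [Ø] — 1 in total.

1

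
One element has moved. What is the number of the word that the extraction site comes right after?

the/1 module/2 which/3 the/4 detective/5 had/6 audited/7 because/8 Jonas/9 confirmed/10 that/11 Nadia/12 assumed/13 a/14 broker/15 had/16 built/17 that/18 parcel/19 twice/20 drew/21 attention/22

7

The displaced element is "the module" (word 2).
It functions as the direct object of "audited", so the gap sits immediately after word 7 ("audited").
Base order: The detective had audited the module because Jonas confirmed that Nadia assumed a broker had built that parcel twice.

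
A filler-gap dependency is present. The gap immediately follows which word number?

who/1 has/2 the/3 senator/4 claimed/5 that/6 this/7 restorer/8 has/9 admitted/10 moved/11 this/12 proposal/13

10

The displaced element is "who" (word 1).
It is linked across 2 clause boundaries (that → Ø).
It functions as the subject of "moved", so the gap sits immediately after word 10 ("admitted").
Base order: The senator has claimed that this restorer has admitted who moved this proposal.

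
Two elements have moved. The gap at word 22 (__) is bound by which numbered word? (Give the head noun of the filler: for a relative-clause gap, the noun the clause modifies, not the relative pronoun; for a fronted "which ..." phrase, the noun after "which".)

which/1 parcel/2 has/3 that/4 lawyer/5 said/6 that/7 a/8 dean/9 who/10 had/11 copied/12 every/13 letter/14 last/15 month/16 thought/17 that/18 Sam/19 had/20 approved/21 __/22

The marked gap is the direct object of "approved".
Its filler is the fronted wh-phrase "which parcel", at word 2.
(The other dependency links word 9 to a gap after word 10.)

2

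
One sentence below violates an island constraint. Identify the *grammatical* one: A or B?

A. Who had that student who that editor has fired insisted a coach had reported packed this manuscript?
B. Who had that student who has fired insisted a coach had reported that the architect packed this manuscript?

In B, the wh-phrase is extracted from inside a complex-NP island (relative clause) (introduced by "who"), which blocks movement.
In A, the extraction path crosses only that-complement boundaries, which are transparent.
So A is grammatical.

A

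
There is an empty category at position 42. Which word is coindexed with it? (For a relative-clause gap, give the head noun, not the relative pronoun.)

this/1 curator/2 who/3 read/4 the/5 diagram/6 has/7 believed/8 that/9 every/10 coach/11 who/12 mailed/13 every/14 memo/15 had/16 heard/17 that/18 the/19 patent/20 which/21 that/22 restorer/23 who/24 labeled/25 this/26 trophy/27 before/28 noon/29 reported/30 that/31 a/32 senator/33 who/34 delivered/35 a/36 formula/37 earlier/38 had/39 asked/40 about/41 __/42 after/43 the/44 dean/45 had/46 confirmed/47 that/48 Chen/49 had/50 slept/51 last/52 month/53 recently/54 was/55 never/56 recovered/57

20

The gap at 42 is the prepositional object of "asked", inside a relative clause.
The relative pronoun is "which" (word 21); it is bound by the head noun immediately before it.
Its filler is the head noun "patent", at word 20.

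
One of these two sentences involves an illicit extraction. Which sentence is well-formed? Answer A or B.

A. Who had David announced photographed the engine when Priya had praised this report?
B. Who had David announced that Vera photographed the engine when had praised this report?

A

In B, the wh-phrase is extracted from inside an adjunct island (introduced by "when"), which blocks movement.
In A, the extraction path crosses only that-complement boundaries, which are transparent.
So A is grammatical.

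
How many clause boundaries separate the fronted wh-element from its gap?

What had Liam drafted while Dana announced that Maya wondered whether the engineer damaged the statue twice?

0

"what" originates inside the matrix clause — no clause boundary is crossed.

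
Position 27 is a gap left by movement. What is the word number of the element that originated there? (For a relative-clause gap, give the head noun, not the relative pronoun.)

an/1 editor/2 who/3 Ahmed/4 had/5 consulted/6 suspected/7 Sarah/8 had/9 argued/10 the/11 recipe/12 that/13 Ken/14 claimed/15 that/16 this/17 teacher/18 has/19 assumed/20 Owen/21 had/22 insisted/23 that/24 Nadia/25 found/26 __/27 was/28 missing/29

The gap at 27 is the object of "found", inside a relative clause.
The relative pronoun is "that" (word 13); it is bound by the head noun immediately before it.
Its filler is the head noun "recipe", at word 12.

12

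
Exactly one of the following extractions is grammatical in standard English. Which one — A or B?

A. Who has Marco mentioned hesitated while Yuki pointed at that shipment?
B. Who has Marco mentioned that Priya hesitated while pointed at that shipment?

In B, the wh-phrase is extracted from inside an adjunct island (introduced by "while"), which blocks movement.
In A, the extraction path crosses only that-complement boundaries, which are transparent.
So A is grammatical.

A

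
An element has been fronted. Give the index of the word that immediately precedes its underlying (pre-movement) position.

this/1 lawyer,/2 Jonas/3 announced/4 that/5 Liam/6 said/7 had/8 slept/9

The displaced element is "this lawyer" (word 2).
It is linked across 2 clause boundaries (that → Ø).
It functions as the subject of "slept", so the gap sits immediately after word 7 ("said").
Base order: Jonas announced that Liam said that this lawyer had slept.

7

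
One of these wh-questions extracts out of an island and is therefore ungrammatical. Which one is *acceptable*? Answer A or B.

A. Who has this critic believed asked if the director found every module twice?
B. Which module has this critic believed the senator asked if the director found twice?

A

In B, the wh-phrase is extracted from inside a wh-island (introduced by "if"), which blocks movement.
In A, the extraction path crosses only that-complement boundaries, which are transparent.
So A is grammatical.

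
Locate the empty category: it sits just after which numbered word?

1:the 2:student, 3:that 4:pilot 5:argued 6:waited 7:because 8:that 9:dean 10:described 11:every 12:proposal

5

The displaced element is "the student" (word 2).
It is linked across 1 clause boundary (Ø).
It functions as the subject of "waited", so the gap sits immediately after word 5 ("argued").
Base order: That pilot argued that the student waited because that dean described every proposal.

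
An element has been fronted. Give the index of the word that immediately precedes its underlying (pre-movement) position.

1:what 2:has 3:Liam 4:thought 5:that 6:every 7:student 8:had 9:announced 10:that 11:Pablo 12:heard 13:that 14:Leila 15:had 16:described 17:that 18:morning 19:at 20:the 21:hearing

The displaced element is "what" (word 1).
It is linked across 3 clause boundaries (that → that → that).
It functions as the direct object of "described", so the gap sits immediately after word 16 ("described").
Base order: Liam has thought that every student had announced that Pablo heard that Leila had described what that morning at the hearing.

16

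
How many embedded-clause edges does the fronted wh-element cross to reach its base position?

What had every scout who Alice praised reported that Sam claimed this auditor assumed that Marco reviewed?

"what" is extracted from the object of "reviewed".
Boundaries crossed, outermost first: [that], [Ø], [that] — 3 in total.

3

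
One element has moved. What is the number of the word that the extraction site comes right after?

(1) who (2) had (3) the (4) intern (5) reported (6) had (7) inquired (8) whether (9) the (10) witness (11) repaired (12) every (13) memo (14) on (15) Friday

5

The displaced element is "who" (word 1).
It is linked across 1 clause boundary (Ø).
It functions as the subject of "inquired", so the gap sits immediately after word 5 ("reported").
Base order: The intern had reported who had inquired whether the witness repaired every memo on Friday.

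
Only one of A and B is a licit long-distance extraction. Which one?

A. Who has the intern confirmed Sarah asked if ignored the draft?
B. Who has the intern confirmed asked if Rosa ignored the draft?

B

In A, the wh-phrase is extracted from inside a wh-island (introduced by "if"), which blocks movement.
In B, the extraction path crosses only that-complement boundaries, which are transparent.
So B is grammatical.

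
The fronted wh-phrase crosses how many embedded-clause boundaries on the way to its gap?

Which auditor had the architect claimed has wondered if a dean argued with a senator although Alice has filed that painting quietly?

1

"which auditor" is extracted from the subject of "wondered".
Boundaries crossed, outermost first: [Ø] — 1 in total.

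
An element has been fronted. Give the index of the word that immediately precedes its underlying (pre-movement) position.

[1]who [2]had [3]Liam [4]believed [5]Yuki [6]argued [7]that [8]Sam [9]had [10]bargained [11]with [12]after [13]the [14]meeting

11

The displaced element is "who" (word 1).
It is linked across 2 clause boundaries (Ø → that).
It functions as the object of the preposition "with" of "bargained", so the gap sits immediately after word 11 ("with").
Base order: Liam had believed Yuki argued that Sam had bargained with who after the meeting.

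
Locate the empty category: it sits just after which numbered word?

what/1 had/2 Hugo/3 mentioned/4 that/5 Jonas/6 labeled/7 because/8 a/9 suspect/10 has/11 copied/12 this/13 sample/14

The displaced element is "what" (word 1).
It is linked across 1 clause boundary (that).
It functions as the direct object of "labeled", so the gap sits immediately after word 7 ("labeled").
Base order: Hugo had mentioned that Jonas labeled what because a suspect has copied this sample.

7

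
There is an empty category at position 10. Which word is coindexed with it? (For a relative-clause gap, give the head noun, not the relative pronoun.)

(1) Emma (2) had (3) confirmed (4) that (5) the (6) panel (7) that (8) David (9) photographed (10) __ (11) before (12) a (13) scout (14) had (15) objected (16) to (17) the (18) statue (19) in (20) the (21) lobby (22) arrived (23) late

The gap at 10 is the object of "photographed", inside a relative clause.
The relative pronoun is "that" (word 7); it is bound by the head noun immediately before it.
Its filler is the head noun "panel", at word 6.

6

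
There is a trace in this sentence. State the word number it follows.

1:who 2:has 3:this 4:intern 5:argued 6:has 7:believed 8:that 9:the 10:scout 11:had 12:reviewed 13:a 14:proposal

5

The displaced element is "who" (word 1).
It is linked across 1 clause boundary (Ø).
It functions as the subject of "believed", so the gap sits immediately after word 5 ("argued").
Base order: This intern has argued that who has believed that the scout had reviewed a proposal.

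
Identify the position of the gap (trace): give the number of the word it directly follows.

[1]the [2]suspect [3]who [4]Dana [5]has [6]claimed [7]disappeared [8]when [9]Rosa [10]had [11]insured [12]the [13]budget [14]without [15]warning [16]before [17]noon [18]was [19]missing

6

The displaced element is "the suspect" (word 2).
It is linked across 1 clause boundary (Ø).
It functions as the subject of "disappeared", so the gap sits immediately after word 6 ("claimed").
Base order: Dana has claimed that the suspect disappeared when Rosa had insured the budget without warning before noon.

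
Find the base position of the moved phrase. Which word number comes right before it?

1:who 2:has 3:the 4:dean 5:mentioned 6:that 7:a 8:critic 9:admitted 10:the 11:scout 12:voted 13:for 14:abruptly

13

The displaced element is "who" (word 1).
It is linked across 2 clause boundaries (that → Ø).
It functions as the object of the preposition "for" of "voted", so the gap sits immediately after word 13 ("for").
Base order: The dean has mentioned that a critic admitted the scout voted for who abruptly.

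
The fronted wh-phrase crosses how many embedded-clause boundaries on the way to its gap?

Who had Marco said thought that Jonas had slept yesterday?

"who" is extracted from the subject of "thought".
Boundaries crossed, outermost first: [Ø] — 1 in total.

1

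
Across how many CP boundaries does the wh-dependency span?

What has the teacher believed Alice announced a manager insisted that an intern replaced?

3

"what" is extracted from the object of "replaced".
Boundaries crossed, outermost first: [Ø], [Ø], [that] — 3 in total.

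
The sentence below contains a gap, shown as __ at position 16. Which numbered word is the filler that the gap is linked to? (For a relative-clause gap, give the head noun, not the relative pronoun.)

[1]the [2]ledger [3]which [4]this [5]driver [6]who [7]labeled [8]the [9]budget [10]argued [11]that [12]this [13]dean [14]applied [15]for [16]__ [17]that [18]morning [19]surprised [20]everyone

The gap at 16 is the prepositional object of "applied", inside a relative clause.
The relative pronoun is "which" (word 3); it is bound by the head noun immediately before it.
Its filler is the head noun "ledger", at word 2.

2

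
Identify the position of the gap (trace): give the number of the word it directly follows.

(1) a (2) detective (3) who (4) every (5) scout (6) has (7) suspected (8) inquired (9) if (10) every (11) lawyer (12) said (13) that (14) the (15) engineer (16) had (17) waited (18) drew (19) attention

7

The displaced element is "a detective" (word 2).
It is linked across 1 clause boundary (Ø).
It functions as the subject of "inquired", so the gap sits immediately after word 7 ("suspected").
Base order: Every scout has suspected that a detective inquired if every lawyer said that the engineer had waited.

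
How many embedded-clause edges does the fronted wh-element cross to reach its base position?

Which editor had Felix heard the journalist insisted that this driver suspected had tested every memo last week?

3

"which editor" is extracted from the subject of "tested".
Boundaries crossed, outermost first: [Ø], [that], [Ø] — 3 in total.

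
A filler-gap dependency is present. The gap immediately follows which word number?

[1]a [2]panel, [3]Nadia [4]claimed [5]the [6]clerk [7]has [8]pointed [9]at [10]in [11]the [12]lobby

The displaced element is "a panel" (word 2).
It is linked across 1 clause boundary (Ø).
It functions as the object of the preposition "at" of "pointed", so the gap sits immediately after word 9 ("at").
Base order: Nadia claimed the clerk has pointed at a panel in the lobby.

9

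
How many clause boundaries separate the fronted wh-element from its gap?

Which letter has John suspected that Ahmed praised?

"which letter" is extracted from the object of "praised".
Boundaries crossed, outermost first: [that] — 1 in total.

1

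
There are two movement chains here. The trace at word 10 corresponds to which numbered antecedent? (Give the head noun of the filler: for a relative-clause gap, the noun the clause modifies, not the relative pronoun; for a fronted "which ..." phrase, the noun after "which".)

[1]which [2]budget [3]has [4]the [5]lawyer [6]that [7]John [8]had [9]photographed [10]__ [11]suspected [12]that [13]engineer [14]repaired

The marked gap is inside the relative clause, the direct object of "photographed".
Its filler is the head noun "lawyer" (via "that"), at word 5.
(The other dependency links word 2 to a gap after word 14.)

5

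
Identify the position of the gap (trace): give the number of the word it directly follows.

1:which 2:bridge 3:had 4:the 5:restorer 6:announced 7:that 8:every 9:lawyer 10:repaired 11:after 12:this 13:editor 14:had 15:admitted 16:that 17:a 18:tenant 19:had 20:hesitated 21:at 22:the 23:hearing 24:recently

10

The displaced element is "which bridge" (word 2).
It is linked across 1 clause boundary (that).
It functions as the direct object of "repaired", so the gap sits immediately after word 10 ("repaired").
Base order: The restorer had announced that every lawyer repaired which bridge after this editor had admitted that a tenant had hesitated at the hearing recently.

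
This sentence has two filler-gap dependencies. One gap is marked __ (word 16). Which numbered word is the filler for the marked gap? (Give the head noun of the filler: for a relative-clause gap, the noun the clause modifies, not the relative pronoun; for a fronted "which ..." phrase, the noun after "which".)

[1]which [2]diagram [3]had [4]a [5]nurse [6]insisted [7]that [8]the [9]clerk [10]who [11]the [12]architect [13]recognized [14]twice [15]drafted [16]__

The marked gap is the direct object of "drafted".
Its filler is the fronted wh-phrase "which diagram", at word 2.
(The other dependency links word 9 to a gap after word 13.)

2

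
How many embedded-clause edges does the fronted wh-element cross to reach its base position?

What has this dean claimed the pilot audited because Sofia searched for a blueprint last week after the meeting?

"what" is extracted from the object of "audited".
Boundaries crossed, outermost first: [Ø] — 1 in total.

1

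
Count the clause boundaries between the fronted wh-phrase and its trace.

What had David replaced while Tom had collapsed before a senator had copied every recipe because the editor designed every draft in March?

"what" originates inside the matrix clause — no clause boundary is crossed.

0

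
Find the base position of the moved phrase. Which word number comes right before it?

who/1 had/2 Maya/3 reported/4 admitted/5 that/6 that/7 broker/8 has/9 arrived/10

The displaced element is "who" (word 1).
It is linked across 1 clause boundary (Ø).
It functions as the subject of "admitted", so the gap sits immediately after word 4 ("reported").
Base order: Maya had reported that who admitted that that broker has arrived.

4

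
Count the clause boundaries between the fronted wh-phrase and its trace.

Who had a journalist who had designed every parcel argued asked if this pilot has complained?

1

"who" is extracted from the subject of "asked".
Boundaries crossed, outermost first: [Ø] — 1 in total.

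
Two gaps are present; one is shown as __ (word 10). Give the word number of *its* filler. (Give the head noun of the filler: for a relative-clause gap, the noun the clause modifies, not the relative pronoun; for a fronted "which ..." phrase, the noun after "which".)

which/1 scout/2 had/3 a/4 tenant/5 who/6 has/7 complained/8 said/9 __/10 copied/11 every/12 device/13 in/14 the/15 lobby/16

2

The marked gap is the subject of "copied".
Its filler is the fronted wh-phrase "which scout", at word 2.
(The other dependency links word 5 to a gap after word 6.)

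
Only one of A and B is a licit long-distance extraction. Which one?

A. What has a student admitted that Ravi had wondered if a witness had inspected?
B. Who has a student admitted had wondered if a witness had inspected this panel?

B

In A, the wh-phrase is extracted from inside a wh-island (introduced by "if"), which blocks movement.
In B, the extraction path crosses only that-complement boundaries, which are transparent.
So B is grammatical.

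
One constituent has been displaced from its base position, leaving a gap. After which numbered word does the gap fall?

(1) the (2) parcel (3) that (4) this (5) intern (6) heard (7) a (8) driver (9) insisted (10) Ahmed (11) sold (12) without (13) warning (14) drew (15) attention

The displaced element is "the parcel" (word 2).
It is linked across 2 clause boundaries (Ø → Ø).
It functions as the direct object of "sold", so the gap sits immediately after word 11 ("sold").
Base order: This intern heard a driver insisted Ahmed sold the parcel without warning.

11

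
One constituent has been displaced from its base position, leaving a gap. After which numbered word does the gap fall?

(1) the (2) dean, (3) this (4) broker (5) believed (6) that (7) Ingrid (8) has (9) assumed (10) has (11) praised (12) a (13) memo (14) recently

The displaced element is "the dean" (word 2).
It is linked across 2 clause boundaries (that → Ø).
It functions as the subject of "praised", so the gap sits immediately after word 9 ("assumed").
Base order: This broker believed that Ingrid has assumed that the dean has praised a memo recently.

9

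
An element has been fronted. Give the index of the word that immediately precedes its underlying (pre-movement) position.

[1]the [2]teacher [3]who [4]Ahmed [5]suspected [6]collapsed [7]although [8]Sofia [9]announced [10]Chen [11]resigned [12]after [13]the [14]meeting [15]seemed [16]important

5

The displaced element is "the teacher" (word 2).
It is linked across 1 clause boundary (Ø).
It functions as the subject of "collapsed", so the gap sits immediately after word 5 ("suspected").
Base order: Ahmed suspected that the teacher collapsed although Sofia announced Chen resigned after the meeting.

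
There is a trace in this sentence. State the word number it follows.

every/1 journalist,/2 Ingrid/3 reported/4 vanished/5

4

The displaced element is "every journalist" (word 2).
It is linked across 1 clause boundary (Ø).
It functions as the subject of "vanished", so the gap sits immediately after word 4 ("reported").
Base order: Ingrid reported that every journalist vanished.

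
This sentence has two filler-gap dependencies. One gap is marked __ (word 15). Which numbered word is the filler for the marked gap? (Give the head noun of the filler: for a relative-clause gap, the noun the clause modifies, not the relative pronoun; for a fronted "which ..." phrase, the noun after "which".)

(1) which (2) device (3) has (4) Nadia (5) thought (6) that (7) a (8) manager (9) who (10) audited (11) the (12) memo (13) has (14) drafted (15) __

2

The marked gap is the direct object of "drafted".
Its filler is the fronted wh-phrase "which device", at word 2.
(The other dependency links word 8 to a gap after word 9.)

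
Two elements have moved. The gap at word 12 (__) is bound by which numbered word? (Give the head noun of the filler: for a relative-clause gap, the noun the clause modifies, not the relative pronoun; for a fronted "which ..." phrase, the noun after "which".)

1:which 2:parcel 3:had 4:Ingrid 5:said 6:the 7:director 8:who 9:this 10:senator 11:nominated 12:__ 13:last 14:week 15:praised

The marked gap is inside the relative clause, the direct object of "nominated".
Its filler is the head noun "director" (via "who"), at word 7.
(The other dependency links word 2 to a gap after word 15.)

7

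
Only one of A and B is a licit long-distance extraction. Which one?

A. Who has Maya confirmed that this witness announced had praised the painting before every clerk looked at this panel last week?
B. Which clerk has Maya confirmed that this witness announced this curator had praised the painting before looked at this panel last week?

A

In B, the wh-phrase is extracted from inside an adjunct island (introduced by "before"), which blocks movement.
In A, the extraction path crosses only that-complement boundaries, which are transparent.
So A is grammatical.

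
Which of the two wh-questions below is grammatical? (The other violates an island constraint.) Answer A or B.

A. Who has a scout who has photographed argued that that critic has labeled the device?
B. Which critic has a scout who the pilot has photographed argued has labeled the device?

B

In A, the wh-phrase is extracted from inside a complex-NP island (relative clause) (introduced by "who"), which blocks movement.
In B, the extraction path crosses only that-complement boundaries, which are transparent.
So B is grammatical.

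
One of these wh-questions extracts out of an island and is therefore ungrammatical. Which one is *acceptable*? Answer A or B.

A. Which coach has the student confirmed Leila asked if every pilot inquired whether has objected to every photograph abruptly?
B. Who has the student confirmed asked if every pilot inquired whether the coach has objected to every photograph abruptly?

In A, the wh-phrase is extracted from inside a wh-island (introduced by "if"), which blocks movement.
In B, the extraction path crosses only that-complement boundaries, which are transparent.
So B is grammatical.

B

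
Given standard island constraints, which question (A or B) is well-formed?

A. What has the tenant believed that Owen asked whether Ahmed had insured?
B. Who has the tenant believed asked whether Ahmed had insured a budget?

B

In A, the wh-phrase is extracted from inside a wh-island (introduced by "whether"), which blocks movement.
In B, the extraction path crosses only that-complement boundaries, which are transparent.
So B is grammatical.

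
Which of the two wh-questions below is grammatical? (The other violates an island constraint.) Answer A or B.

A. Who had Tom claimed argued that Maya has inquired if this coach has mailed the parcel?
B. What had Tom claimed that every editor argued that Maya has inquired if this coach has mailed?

A

In B, the wh-phrase is extracted from inside a wh-island (introduced by "if"), which blocks movement.
In A, the extraction path crosses only that-complement boundaries, which are transparent.
So A is grammatical.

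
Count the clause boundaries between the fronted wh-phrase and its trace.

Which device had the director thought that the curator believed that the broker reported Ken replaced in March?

"which device" is extracted from the object of "replaced".
Boundaries crossed, outermost first: [that], [that], [Ø] — 3 in total.

3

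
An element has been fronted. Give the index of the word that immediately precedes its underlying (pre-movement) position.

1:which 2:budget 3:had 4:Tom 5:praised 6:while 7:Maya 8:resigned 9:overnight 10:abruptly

5

The displaced element is "which budget" (word 2).
It functions as the direct object of "praised", so the gap sits immediately after word 5 ("praised").
Base order: Tom had praised which budget while Maya resigned overnight abruptly.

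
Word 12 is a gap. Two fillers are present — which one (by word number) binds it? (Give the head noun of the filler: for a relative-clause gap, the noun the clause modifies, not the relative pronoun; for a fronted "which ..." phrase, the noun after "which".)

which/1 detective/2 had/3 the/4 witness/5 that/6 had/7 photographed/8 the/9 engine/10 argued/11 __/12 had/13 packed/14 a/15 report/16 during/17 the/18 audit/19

The marked gap is the subject of "packed".
Its filler is the fronted wh-phrase "which detective", at word 2.
(The other dependency links word 5 to a gap after word 6.)

2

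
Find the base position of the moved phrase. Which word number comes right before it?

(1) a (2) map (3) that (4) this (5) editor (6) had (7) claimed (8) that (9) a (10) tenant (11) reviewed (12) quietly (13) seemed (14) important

11

The displaced element is "a map" (word 2).
It is linked across 1 clause boundary (that).
It functions as the direct object of "reviewed", so the gap sits immediately after word 11 ("reviewed").
Base order: This editor had claimed that a tenant reviewed a map quietly.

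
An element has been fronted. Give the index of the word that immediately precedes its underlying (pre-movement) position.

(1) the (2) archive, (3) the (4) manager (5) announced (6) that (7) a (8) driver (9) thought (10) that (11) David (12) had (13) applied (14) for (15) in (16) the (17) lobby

14

The displaced element is "the archive" (word 2).
It is linked across 2 clause boundaries (that → that).
It functions as the object of the preposition "for" of "applied", so the gap sits immediately after word 14 ("for").
Base order: The manager announced that a driver thought that David had applied for the archive in the lobby.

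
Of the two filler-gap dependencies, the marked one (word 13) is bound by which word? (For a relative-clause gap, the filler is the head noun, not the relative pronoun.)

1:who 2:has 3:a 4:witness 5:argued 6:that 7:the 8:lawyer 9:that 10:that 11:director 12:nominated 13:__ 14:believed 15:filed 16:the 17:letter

The marked gap is inside the relative clause, the direct object of "nominated".
Its filler is the head noun "lawyer" (via "that"), at word 8.
(The other dependency links word 1 to a gap after word 14.)

8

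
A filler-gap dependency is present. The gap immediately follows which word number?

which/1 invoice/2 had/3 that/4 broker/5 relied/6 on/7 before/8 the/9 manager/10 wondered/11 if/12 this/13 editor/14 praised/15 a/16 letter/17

7

The displaced element is "which invoice" (word 2).
It functions as the object of the preposition "on" of "relied", so the gap sits immediately after word 7 ("on").
Base order: That broker had relied on which invoice before the manager wondered if this editor praised a letter.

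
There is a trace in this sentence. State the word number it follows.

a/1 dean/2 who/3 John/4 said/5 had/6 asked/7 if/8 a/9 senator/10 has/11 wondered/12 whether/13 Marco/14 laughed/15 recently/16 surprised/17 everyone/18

The displaced element is "a dean" (word 2).
It is linked across 1 clause boundary (Ø).
It functions as the subject of "asked", so the gap sits immediately after word 5 ("said").
Base order: John said that a dean had asked if a senator has wondered whether Marco laughed recently.

5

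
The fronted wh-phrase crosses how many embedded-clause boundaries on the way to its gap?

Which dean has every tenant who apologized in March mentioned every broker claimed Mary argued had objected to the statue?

"which dean" is extracted from the subject of "objected".
Boundaries crossed, outermost first: [Ø], [Ø], [Ø] — 3 in total.

3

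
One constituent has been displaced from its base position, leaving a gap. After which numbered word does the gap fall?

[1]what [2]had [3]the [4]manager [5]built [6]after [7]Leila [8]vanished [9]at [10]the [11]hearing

5

The displaced element is "what" (word 1).
It functions as the direct object of "built", so the gap sits immediately after word 5 ("built").
Base order: The manager had built what after Leila vanished at the hearing.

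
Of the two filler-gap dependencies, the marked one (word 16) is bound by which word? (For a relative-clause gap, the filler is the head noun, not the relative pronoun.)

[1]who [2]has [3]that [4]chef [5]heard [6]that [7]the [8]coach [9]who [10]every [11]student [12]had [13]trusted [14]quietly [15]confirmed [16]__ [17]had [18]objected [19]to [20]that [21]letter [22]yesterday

The marked gap is the subject of "objected".
Its filler is the fronted wh-phrase "who", at word 1.
(The other dependency links word 8 to a gap after word 13.)

1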